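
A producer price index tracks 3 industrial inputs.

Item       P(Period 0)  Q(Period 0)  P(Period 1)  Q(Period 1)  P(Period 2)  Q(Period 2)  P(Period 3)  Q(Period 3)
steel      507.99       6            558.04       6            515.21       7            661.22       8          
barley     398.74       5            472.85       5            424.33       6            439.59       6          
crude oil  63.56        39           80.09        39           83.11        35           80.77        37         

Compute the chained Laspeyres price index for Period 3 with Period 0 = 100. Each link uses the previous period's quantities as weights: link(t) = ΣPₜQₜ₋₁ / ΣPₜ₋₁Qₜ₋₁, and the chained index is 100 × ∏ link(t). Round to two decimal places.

Link Period 0→Period 1:
ΣP(Period 1)Q(Period 0) = 558.04×6 + 472.85×5 + 80.09×39 = 3348.24 + 2364.25 + 3123.51 = 8836
ΣP(Period 0)Q(Period 0) = 507.99×6 + 398.74×5 + 63.56×39 = 3047.94 + 1993.7 + 2478.84 = 7520.48
link = 8836/7520.48 = 1.174925
Link Period 1→Period 2:
ΣP(Period 2)Q(Period 1) = 515.21×6 + 424.33×5 + 83.11×39 = 3091.26 + 2121.65 + 3241.29 = 8454.2
ΣP(Period 1)Q(Period 1) = 558.04×6 + 472.85×5 + 80.09×39 = 3348.24 + 2364.25 + 3123.51 = 8836
link = 8454.2/8836 = 0.956790
Link Period 2→Period 3:
ΣP(Period 3)Q(Period 2) = 661.22×7 + 439.59×6 + 80.77×35 = 4628.54 + 2637.54 + 2826.95 = 10093.03
ΣP(Period 2)Q(Period 2) = 515.21×7 + 424.33×6 + 83.11×35 = 3606.47 + 2545.98 + 2908.85 = 9061.3
link = 10093.03/9061.3 = 1.113861
Chained index = 100 × 1.174925 × 0.956790 × 1.113861 = 125.2155

125.22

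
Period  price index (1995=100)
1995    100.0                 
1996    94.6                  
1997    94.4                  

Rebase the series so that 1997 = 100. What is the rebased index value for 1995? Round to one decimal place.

105.9

Rebased(1995) = 100.0 / 94.4 × 100 = 105.9322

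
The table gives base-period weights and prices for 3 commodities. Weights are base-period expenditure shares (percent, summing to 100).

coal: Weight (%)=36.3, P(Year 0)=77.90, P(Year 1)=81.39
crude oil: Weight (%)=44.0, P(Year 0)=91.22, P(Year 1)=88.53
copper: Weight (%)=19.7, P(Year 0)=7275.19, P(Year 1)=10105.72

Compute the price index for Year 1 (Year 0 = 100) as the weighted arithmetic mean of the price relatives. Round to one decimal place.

coal: 36.3 × (81.39/77.90) = 36.3 × 1.044801 = 37.9263
crude oil: 44.0 × (88.53/91.22) = 44.0 × 0.970511 = 42.7025
copper: 19.7 × (10105.72/7275.19) = 19.7 × 1.389066 = 27.3646
Index = Σ wᵢ·(p₁ᵢ/p₀ᵢ) = 37.9263 + 42.7025 + 27.3646 = 107.9934

108.0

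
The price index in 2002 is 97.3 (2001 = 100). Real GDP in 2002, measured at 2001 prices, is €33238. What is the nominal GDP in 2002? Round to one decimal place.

Nominal = Real × (Index/100) = 33238 × (97.3/100)
        = 33238 × 0.973 = 32340.5740

32340.6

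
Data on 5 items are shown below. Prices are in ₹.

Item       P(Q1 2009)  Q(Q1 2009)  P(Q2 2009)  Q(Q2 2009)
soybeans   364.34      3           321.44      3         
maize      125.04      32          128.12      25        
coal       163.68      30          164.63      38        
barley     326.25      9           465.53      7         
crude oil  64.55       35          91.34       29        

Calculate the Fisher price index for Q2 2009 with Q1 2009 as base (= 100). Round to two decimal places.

Laspeyres component (base-period weights):
ΣP(Q2 2009)Q(Q1 2009) = 321.44×3 + 128.12×32 + 164.63×30 + 465.53×9 + 91.34×35 = 964.32 + 4099.84 + 4938.9 + 4189.77 + 3196.9 = 17389.73
ΣP(Q1 2009)Q(Q1 2009) = 364.34×3 + 125.04×32 + 163.68×30 + 326.25×9 + 64.55×35 = 1093.02 + 4001.28 + 4910.4 + 2936.25 + 2259.25 = 15200.2
L = 17389.73 / 15200.2 × 100 = 114.4046
Paasche component (current-period weights):
ΣP(Q2 2009)Q(Q2 2009) = 321.44×3 + 128.12×25 + 164.63×38 + 465.53×7 + 91.34×29 = 964.32 + 3203 + 6255.94 + 3258.71 + 2648.86 = 16330.83
ΣP(Q1 2009)Q(Q2 2009) = 364.34×3 + 125.04×25 + 163.68×38 + 326.25×7 + 64.55×29 = 1093.02 + 3126 + 6219.84 + 2283.75 + 1871.95 = 14594.56
P = 16330.83 / 14594.56 × 100 = 111.8967
Fisher = √(L × P) = √(114.4046 × 111.8967) = 113.1437

113.14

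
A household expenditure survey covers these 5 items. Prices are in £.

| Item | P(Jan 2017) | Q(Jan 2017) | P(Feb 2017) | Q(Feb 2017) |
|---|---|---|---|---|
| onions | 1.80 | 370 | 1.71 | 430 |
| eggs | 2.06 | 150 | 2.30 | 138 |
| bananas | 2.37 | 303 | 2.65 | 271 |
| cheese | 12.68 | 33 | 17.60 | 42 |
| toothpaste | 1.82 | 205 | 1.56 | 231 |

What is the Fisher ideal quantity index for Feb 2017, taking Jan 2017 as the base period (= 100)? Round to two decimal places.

Laspeyres component (base-period weights):
ΣP(Jan 2017)Q(Feb 2017) = 1.80×430 + 2.06×138 + 2.37×271 + 12.68×42 + 1.82×231 = 774 + 284.28 + 642.27 + 532.56 + 420.42 = 2653.53
ΣP(Jan 2017)Q(Jan 2017) = 1.80×370 + 2.06×150 + 2.37×303 + 12.68×33 + 1.82×205 = 666 + 309 + 718.11 + 418.44 + 373.1 = 2484.65
L = 2653.53 / 2484.65 × 100 = 106.7969
Paasche component (current-period weights):
ΣP(Feb 2017)Q(Feb 2017) = 1.71×430 + 2.30×138 + 2.65×271 + 17.60×42 + 1.56×231 = 735.3 + 317.4 + 718.15 + 739.2 + 360.36 = 2870.41
ΣP(Feb 2017)Q(Jan 2017) = 1.71×370 + 2.30×150 + 2.65×303 + 17.60×33 + 1.56×205 = 632.7 + 345 + 802.95 + 580.8 + 319.8 = 2681.25
P = 2870.41 / 2681.25 × 100 = 107.0549
Fisher = √(L × P) = √(106.7969 × 107.0549) = 106.9258

106.93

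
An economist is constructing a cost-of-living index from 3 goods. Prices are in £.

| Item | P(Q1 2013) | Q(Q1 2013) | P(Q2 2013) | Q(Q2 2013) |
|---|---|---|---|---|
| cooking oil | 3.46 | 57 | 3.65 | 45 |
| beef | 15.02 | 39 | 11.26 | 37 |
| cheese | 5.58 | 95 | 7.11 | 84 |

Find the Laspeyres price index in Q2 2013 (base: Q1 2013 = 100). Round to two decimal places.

100.73

Laspeyres price index uses base-period quantities as weights.
ΣP(Q2 2013)·Q(Q1 2013) = 3.65×57 + 11.26×39 + 7.11×95 = 208.05 + 439.14 + 675.45 = 1322.64
ΣP(Q1 2013)·Q(Q1 2013) = 3.46×57 + 15.02×39 + 5.58×95 = 197.22 + 585.78 + 530.1 = 1313.1
Index = 1322.64 / 1313.1 × 100 = 100.7265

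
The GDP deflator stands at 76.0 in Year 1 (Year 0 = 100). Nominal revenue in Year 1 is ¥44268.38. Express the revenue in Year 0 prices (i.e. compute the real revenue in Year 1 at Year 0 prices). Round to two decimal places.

58247.87

Real = Nominal ÷ (Index/100) = 44268.38 ÷ (76.0/100)
     = 44268.38 ÷ 0.760 = 58247.8684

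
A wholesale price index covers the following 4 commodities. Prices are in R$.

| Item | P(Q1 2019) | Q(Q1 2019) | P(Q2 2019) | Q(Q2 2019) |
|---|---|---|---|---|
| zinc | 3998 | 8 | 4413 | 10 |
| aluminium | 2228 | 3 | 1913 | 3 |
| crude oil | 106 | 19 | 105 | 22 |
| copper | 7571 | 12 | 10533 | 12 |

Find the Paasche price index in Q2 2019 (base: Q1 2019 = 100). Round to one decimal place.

Paasche price index uses current-period quantities as weights.
ΣP(Q2 2019)·Q(Q2 2019) = 4413×10 + 1913×3 + 105×22 + 10533×12 = 44130 + 5739 + 2310 + 126396 = 178575
ΣP(Q1 2019)·Q(Q2 2019) = 3998×10 + 2228×3 + 106×22 + 7571×12 = 39980 + 6684 + 2332 + 90852 = 139848
Index = 178575 / 139848 × 100 = 127.6922

127.7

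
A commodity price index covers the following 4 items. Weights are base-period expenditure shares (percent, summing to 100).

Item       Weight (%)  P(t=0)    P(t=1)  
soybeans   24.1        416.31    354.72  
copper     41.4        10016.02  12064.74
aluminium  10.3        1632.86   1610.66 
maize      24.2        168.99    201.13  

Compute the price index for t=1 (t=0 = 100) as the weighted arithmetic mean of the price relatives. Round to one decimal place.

109.4

soybeans: 24.1 × (354.72/416.31) = 24.1 × 0.852057 = 20.5346
copper: 41.4 × (12064.74/10016.02) = 41.4 × 1.204544 = 49.8681
aluminium: 10.3 × (1610.66/1632.86) = 10.3 × 0.986404 = 10.1600
maize: 24.2 × (201.13/168.99) = 24.2 × 1.190189 = 28.8026
Index = Σ wᵢ·(p₁ᵢ/p₀ᵢ) = 20.5346 + 49.8681 + 10.1600 + 28.8026 = 109.3652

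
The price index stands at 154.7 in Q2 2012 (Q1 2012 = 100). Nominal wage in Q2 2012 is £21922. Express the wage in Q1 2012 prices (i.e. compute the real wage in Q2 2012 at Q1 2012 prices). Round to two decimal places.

14170.65

Real = Nominal ÷ (Index/100) = 21922 ÷ (154.7/100)
     = 21922 ÷ 1.547 = 14170.6529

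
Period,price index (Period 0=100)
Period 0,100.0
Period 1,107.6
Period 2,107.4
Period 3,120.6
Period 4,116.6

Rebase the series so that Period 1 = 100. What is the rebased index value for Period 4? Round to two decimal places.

108.36

Rebased(Period 4) = 116.6 / 107.6 × 100 = 108.3643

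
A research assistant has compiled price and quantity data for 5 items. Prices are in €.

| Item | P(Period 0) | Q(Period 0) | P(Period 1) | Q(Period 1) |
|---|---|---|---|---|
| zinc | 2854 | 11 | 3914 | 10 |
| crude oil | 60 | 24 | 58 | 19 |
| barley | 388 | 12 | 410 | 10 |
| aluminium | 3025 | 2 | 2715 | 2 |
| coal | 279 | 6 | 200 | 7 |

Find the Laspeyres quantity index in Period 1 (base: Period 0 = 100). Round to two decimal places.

91.93

Laspeyres quantity index uses base-period prices as weights.
ΣP(Period 0)·Q(Period 1) = 2854×10 + 60×19 + 388×10 + 3025×2 + 279×7 = 28540 + 1140 + 3880 + 6050 + 1953 = 41563
ΣP(Period 0)·Q(Period 0) = 2854×11 + 60×24 + 388×12 + 3025×2 + 279×6 = 31394 + 1440 + 4656 + 6050 + 1674 = 45214
Index = 41563 / 45214 × 100 = 91.9251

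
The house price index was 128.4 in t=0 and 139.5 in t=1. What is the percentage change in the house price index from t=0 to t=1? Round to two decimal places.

8.64%

Change = (139.5 − 128.4) / 128.4 × 100
       = 11.1 / 128.4 × 100 = 8.6449%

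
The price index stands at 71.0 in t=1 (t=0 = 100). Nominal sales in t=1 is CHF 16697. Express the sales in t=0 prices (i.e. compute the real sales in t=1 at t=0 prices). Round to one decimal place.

23516.9

Real = Nominal ÷ (Index/100) = 16697 ÷ (71.0/100)
     = 16697 ÷ 0.710 = 23516.9014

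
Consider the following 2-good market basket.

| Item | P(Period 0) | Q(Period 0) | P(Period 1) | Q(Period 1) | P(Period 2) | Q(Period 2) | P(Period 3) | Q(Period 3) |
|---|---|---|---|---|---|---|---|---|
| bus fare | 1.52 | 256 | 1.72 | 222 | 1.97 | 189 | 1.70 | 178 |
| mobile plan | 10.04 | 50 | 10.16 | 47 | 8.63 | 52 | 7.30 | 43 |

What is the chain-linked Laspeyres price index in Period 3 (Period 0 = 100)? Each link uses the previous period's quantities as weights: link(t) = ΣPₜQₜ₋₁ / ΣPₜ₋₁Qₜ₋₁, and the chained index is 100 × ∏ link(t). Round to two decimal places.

89.11

Link Period 0→Period 1:
ΣP(Period 1)Q(Period 0) = 1.72×256 + 10.16×50 = 440.32 + 508 = 948.32
ΣP(Period 0)Q(Period 0) = 1.52×256 + 10.04×50 = 389.12 + 502 = 891.12
link = 948.32/891.12 = 1.064189
Link Period 1→Period 2:
ΣP(Period 2)Q(Period 1) = 1.97×222 + 8.63×47 = 437.34 + 405.61 = 842.95
ΣP(Period 1)Q(Period 1) = 1.72×222 + 10.16×47 = 381.84 + 477.52 = 859.36
link = 842.95/859.36 = 0.980904
Link Period 2→Period 3:
ΣP(Period 3)Q(Period 2) = 1.70×189 + 7.30×52 = 321.3 + 379.6 = 700.9
ΣP(Period 2)Q(Period 2) = 1.97×189 + 8.63×52 = 372.33 + 448.76 = 821.09
link = 700.9/821.09 = 0.853621
Chained index = 100 × 1.064189 × 0.980904 × 0.853621 = 89.1068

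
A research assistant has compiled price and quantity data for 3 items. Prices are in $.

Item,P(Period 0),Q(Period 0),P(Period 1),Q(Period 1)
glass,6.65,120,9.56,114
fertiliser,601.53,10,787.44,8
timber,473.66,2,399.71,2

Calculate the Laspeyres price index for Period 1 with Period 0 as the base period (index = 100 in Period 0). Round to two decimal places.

126.55

Laspeyres price index uses base-period quantities as weights.
ΣP(Period 1)·Q(Period 0) = 9.56×120 + 787.44×10 + 399.71×2 = 1147.2 + 7874.4 + 799.42 = 9821.02
ΣP(Period 0)·Q(Period 0) = 6.65×120 + 601.53×10 + 473.66×2 = 798 + 6015.3 + 947.32 = 7760.62
Index = 9821.02 / 7760.62 × 100 = 126.5494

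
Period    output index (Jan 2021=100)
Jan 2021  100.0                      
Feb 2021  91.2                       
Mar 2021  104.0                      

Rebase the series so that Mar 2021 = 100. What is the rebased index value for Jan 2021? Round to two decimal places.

96.15

Rebased(Jan 2021) = 100.0 / 104.0 × 100 = 96.1538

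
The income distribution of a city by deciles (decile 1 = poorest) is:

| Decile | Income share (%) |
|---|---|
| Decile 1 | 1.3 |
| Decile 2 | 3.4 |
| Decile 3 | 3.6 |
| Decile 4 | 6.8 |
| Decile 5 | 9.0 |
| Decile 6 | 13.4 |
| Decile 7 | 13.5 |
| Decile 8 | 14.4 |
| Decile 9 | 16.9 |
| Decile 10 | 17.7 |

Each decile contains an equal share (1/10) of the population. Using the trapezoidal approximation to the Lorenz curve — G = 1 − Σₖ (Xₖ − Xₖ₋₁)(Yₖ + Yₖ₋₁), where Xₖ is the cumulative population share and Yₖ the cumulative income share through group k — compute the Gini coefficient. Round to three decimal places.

Cumulative income shares Yₖ: 0.0130, 0.0470, 0.0830, 0.1510, 0.2410, 0.3750, 0.5100, 0.6540, 0.8230, 1.0000
Σ (Xₖ−Xₖ₋₁)(Yₖ+Yₖ₋₁) = (1/10)(0.0130+0.0000) + (1/10)(0.0470+0.0130) + (1/10)(0.0830+0.0470) + (1/10)(0.1510+0.0830) + (1/10)(0.2410+0.1510) + (1/10)(0.3750+0.2410) + (1/10)(0.5100+0.3750) + (1/10)(0.6540+0.5100) + (1/10)(0.8230+0.6540) + (1/10)(1.0000+0.8230)
  = 0.0013 + 0.0060 + 0.0130 + 0.0234 + 0.0392 + 0.0616 + 0.0885 + 0.1164 + 0.1477 + 0.1823 = 0.6794
G = 1 − 0.6794 = 0.3206

0.321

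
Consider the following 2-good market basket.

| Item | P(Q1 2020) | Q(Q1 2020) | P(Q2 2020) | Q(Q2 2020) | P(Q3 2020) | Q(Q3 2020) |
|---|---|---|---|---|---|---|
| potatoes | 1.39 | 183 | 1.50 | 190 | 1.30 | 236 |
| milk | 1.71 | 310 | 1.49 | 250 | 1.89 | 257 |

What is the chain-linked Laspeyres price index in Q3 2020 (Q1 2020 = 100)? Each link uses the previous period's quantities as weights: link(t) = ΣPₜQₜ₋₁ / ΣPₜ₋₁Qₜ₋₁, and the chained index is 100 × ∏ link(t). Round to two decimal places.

Link Q1 2020→Q2 2020:
ΣP(Q2 2020)Q(Q1 2020) = 1.50×183 + 1.49×310 = 274.5 + 461.9 = 736.4
ΣP(Q1 2020)Q(Q1 2020) = 1.39×183 + 1.71×310 = 254.37 + 530.1 = 784.47
link = 736.4/784.47 = 0.938723
Link Q2 2020→Q3 2020:
ΣP(Q3 2020)Q(Q2 2020) = 1.30×190 + 1.89×250 = 247 + 472.5 = 719.5
ΣP(Q2 2020)Q(Q2 2020) = 1.50×190 + 1.49×250 = 285 + 372.5 = 657.5
link = 719.5/657.5 = 1.094297
Chained index = 100 × 0.938723 × 1.094297 = 102.7241

102.72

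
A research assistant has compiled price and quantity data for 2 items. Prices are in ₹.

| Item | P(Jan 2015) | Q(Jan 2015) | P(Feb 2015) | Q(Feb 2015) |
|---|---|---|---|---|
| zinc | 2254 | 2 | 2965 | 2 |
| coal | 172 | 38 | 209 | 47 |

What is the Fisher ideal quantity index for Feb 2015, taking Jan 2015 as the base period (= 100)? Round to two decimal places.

113.79

Laspeyres component (base-period weights):
ΣP(Jan 2015)Q(Feb 2015) = 2254×2 + 172×47 = 4508 + 8084 = 12592
ΣP(Jan 2015)Q(Jan 2015) = 2254×2 + 172×38 = 4508 + 6536 = 11044
L = 12592 / 11044 × 100 = 114.0167
Paasche component (current-period weights):
ΣP(Feb 2015)Q(Feb 2015) = 2965×2 + 209×47 = 5930 + 9823 = 15753
ΣP(Feb 2015)Q(Jan 2015) = 2965×2 + 209×38 = 5930 + 7942 = 13872
P = 15753 / 13872 × 100 = 113.5597
Fisher = √(L × P) = √(114.0167 × 113.5597) = 113.7879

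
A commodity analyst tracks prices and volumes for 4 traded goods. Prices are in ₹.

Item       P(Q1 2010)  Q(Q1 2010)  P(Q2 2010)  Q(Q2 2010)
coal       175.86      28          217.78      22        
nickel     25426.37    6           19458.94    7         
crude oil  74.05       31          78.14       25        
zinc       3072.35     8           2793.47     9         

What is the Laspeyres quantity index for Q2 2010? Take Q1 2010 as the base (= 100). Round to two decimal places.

114.65

Laspeyres quantity index uses base-period prices as weights.
ΣP(Q1 2010)·Q(Q2 2010) = 175.86×22 + 25426.37×7 + 74.05×25 + 3072.35×9 = 3868.92 + 177984.59 + 1851.25 + 27651.15 = 211355.91
ΣP(Q1 2010)·Q(Q1 2010) = 175.86×28 + 25426.37×6 + 74.05×31 + 3072.35×8 = 4924.08 + 152558.22 + 2295.55 + 24578.8 = 184356.65
Index = 211355.91 / 184356.65 × 100 = 114.6451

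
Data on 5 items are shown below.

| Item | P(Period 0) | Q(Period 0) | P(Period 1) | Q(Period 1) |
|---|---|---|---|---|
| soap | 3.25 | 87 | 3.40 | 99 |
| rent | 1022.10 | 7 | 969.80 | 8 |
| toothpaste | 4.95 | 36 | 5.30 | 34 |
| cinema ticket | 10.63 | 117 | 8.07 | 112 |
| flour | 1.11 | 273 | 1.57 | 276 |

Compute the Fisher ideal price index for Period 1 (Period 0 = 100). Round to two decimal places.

94.48

Laspeyres component (base-period weights):
ΣP(Period 1)Q(Period 0) = 3.40×87 + 969.80×7 + 5.30×36 + 8.07×117 + 1.57×273 = 295.8 + 6788.6 + 190.8 + 944.19 + 428.61 = 8648
ΣP(Period 0)Q(Period 0) = 3.25×87 + 1022.10×7 + 4.95×36 + 10.63×117 + 1.11×273 = 282.75 + 7154.7 + 178.2 + 1243.71 + 303.03 = 9162.39
L = 8648 / 9162.39 × 100 = 94.3859
Paasche component (current-period weights):
ΣP(Period 1)Q(Period 1) = 3.40×99 + 969.80×8 + 5.30×34 + 8.07×112 + 1.57×276 = 336.6 + 7758.4 + 180.2 + 903.84 + 433.32 = 9612.36
ΣP(Period 0)Q(Period 1) = 3.25×99 + 1022.10×8 + 4.95×34 + 10.63×112 + 1.11×276 = 321.75 + 8176.8 + 168.3 + 1190.56 + 306.36 = 10163.77
P = 9612.36 / 10163.77 × 100 = 94.5747
Fisher = √(L × P) = √(94.3859 × 94.5747) = 94.4803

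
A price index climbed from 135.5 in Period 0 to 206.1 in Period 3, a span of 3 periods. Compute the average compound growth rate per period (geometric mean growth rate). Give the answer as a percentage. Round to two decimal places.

Growth factor = (206.1/135.5)^(1/3) = (1.521033)^(1/3) = 1.150040
Growth rate = 1.150040 − 1 = 0.150040 = 15.0040%

15.00%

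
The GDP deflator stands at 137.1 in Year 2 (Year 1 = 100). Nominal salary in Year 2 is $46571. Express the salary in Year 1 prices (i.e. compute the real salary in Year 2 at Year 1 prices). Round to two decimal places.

33968.64

Real = Nominal ÷ (Index/100) = 46571 ÷ (137.1/100)
     = 46571 ÷ 1.371 = 33968.6360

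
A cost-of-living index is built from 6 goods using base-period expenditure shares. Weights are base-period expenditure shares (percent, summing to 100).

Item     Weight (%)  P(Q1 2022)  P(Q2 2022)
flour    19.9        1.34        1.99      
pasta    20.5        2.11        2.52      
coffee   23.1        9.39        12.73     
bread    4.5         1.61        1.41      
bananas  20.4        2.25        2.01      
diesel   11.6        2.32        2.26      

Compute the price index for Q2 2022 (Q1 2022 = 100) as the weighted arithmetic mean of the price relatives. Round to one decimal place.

118.8

flour: 19.9 × (1.99/1.34) = 19.9 × 1.485075 = 29.5530
pasta: 20.5 × (2.52/2.11) = 20.5 × 1.194313 = 24.4834
coffee: 23.1 × (12.73/9.39) = 23.1 × 1.355698 = 31.3166
bread: 4.5 × (1.41/1.61) = 4.5 × 0.875776 = 3.9410
bananas: 20.4 × (2.01/2.25) = 20.4 × 0.893333 = 18.2240
diesel: 11.6 × (2.26/2.32) = 11.6 × 0.974138 = 11.3000
Index = Σ wᵢ·(p₁ᵢ/p₀ᵢ) = 29.5530 + 24.4834 + 31.3166 + 3.9410 + 18.2240 + 11.3000 = 118.8180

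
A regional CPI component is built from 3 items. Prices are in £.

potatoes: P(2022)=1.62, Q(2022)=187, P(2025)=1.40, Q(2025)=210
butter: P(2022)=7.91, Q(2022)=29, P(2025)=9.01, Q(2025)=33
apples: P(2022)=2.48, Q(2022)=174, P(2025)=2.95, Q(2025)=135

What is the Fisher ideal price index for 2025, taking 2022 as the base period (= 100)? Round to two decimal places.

106.62

Laspeyres component (base-period weights):
ΣP(2025)Q(2022) = 1.40×187 + 9.01×29 + 2.95×174 = 261.8 + 261.29 + 513.3 = 1036.39
ΣP(2022)Q(2022) = 1.62×187 + 7.91×29 + 2.48×174 = 302.94 + 229.39 + 431.52 = 963.85
L = 1036.39 / 963.85 × 100 = 107.5261
Paasche component (current-period weights):
ΣP(2025)Q(2025) = 1.40×210 + 9.01×33 + 2.95×135 = 294 + 297.33 + 398.25 = 989.58
ΣP(2022)Q(2025) = 1.62×210 + 7.91×33 + 2.48×135 = 340.2 + 261.03 + 334.8 = 936.03
P = 989.58 / 936.03 × 100 = 105.7210
Fisher = √(L × P) = √(107.5261 × 105.7210) = 106.6197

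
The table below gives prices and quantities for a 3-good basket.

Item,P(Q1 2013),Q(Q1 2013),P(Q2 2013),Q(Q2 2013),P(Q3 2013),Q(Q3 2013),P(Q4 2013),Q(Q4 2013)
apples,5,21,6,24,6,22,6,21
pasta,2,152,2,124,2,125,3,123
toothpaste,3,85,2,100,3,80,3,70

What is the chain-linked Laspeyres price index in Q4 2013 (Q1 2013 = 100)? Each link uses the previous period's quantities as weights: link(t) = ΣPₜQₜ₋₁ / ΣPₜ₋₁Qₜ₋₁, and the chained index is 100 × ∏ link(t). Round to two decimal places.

126.85

Link Q1 2013→Q2 2013:
ΣP(Q2 2013)Q(Q1 2013) = 6×21 + 2×152 + 2×85 = 126 + 304 + 170 = 600
ΣP(Q1 2013)Q(Q1 2013) = 5×21 + 2×152 + 3×85 = 105 + 304 + 255 = 664
link = 600/664 = 0.903614
Link Q2 2013→Q3 2013:
ΣP(Q3 2013)Q(Q2 2013) = 6×24 + 2×124 + 3×100 = 144 + 248 + 300 = 692
ΣP(Q2 2013)Q(Q2 2013) = 6×24 + 2×124 + 2×100 = 144 + 248 + 200 = 592
link = 692/592 = 1.168919
Link Q3 2013→Q4 2013:
ΣP(Q4 2013)Q(Q3 2013) = 6×22 + 3×125 + 3×80 = 132 + 375 + 240 = 747
ΣP(Q3 2013)Q(Q3 2013) = 6×22 + 2×125 + 3×80 = 132 + 250 + 240 = 622
link = 747/622 = 1.200965
Chained index = 100 × 0.903614 × 1.168919 × 1.200965 = 126.8521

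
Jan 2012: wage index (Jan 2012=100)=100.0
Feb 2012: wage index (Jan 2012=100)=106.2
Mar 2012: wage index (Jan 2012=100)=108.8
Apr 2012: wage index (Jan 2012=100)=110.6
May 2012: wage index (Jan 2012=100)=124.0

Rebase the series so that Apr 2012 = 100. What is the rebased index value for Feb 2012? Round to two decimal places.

Rebased(Feb 2012) = 106.2 / 110.6 × 100 = 96.0217

96.02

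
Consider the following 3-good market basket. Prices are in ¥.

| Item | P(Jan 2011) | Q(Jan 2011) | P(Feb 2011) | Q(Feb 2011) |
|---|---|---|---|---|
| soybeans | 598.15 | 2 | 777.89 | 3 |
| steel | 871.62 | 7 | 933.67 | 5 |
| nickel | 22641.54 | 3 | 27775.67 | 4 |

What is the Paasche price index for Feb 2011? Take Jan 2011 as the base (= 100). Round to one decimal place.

Paasche price index uses current-period quantities as weights.
ΣP(Feb 2011)·Q(Feb 2011) = 777.89×3 + 933.67×5 + 27775.67×4 = 2333.67 + 4668.35 + 111102.68 = 118104.7
ΣP(Jan 2011)·Q(Feb 2011) = 598.15×3 + 871.62×5 + 22641.54×4 = 1794.45 + 4358.1 + 90566.16 = 96718.71
Index = 118104.7 / 96718.71 × 100 = 122.1115

122.1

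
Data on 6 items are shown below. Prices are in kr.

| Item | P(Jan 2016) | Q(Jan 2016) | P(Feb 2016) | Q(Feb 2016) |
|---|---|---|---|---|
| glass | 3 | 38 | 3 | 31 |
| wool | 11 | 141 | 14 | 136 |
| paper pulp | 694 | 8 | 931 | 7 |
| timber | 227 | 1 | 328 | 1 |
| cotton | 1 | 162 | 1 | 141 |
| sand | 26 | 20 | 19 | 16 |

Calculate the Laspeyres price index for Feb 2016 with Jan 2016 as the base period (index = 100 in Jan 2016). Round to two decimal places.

Laspeyres price index uses base-period quantities as weights.
ΣP(Feb 2016)·Q(Jan 2016) = 3×38 + 14×141 + 931×8 + 328×1 + 1×162 + 19×20 = 114 + 1974 + 7448 + 328 + 162 + 380 = 10406
ΣP(Jan 2016)·Q(Jan 2016) = 3×38 + 11×141 + 694×8 + 227×1 + 1×162 + 26×20 = 114 + 1551 + 5552 + 227 + 162 + 520 = 8126
Index = 10406 / 8126 × 100 = 128.0581

128.06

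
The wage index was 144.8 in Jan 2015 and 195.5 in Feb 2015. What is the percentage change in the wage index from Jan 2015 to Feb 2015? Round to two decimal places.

35.01%

Change = (195.5 − 144.8) / 144.8 × 100
       = 50.7 / 144.8 × 100 = 35.0138%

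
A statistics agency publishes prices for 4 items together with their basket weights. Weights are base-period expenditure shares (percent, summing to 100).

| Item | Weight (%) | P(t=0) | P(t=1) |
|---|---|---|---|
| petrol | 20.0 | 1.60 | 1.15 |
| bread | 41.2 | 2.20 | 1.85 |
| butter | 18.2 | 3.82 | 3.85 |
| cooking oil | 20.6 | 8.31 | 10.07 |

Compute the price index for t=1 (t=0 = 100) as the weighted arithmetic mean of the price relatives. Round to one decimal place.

92.3

petrol: 20.0 × (1.15/1.60) = 20.0 × 0.718750 = 14.3750
bread: 41.2 × (1.85/2.20) = 41.2 × 0.840909 = 34.6455
butter: 18.2 × (3.85/3.82) = 18.2 × 1.007853 = 18.3429
cooking oil: 20.6 × (10.07/8.31) = 20.6 × 1.211793 = 24.9629
Index = Σ wᵢ·(p₁ᵢ/p₀ᵢ) = 14.3750 + 34.6455 + 18.3429 + 24.9629 = 92.3263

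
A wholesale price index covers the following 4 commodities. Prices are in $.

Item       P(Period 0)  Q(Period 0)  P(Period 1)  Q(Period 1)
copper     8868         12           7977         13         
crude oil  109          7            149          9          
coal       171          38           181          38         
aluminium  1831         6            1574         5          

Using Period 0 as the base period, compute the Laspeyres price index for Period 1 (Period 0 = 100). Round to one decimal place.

90.7

Laspeyres price index uses base-period quantities as weights.
ΣP(Period 1)·Q(Period 0) = 7977×12 + 149×7 + 181×38 + 1574×6 = 95724 + 1043 + 6878 + 9444 = 113089
ΣP(Period 0)·Q(Period 0) = 8868×12 + 109×7 + 171×38 + 1831×6 = 106416 + 763 + 6498 + 10986 = 124663
Index = 113089 / 124663 × 100 = 90.7158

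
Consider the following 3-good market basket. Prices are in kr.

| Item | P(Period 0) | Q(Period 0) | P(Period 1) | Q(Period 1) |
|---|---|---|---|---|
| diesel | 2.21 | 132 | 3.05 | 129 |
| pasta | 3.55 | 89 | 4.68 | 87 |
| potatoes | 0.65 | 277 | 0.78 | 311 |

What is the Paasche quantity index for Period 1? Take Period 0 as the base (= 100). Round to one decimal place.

100.8

Paasche quantity index uses current-period prices as weights.
ΣP(Period 1)·Q(Period 1) = 3.05×129 + 4.68×87 + 0.78×311 = 393.45 + 407.16 + 242.58 = 1043.19
ΣP(Period 1)·Q(Period 0) = 3.05×132 + 4.68×89 + 0.78×277 = 402.6 + 416.52 + 216.06 = 1035.18
Index = 1043.19 / 1035.18 × 100 = 100.7738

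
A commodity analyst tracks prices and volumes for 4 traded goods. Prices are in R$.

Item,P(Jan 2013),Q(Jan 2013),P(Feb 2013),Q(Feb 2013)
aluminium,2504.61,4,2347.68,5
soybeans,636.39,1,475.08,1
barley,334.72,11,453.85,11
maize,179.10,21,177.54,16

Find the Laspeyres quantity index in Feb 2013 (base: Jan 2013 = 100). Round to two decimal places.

108.89

Laspeyres quantity index uses base-period prices as weights.
ΣP(Jan 2013)·Q(Feb 2013) = 2504.61×5 + 636.39×1 + 334.72×11 + 179.10×16 = 12523.05 + 636.39 + 3681.92 + 2865.6 = 19706.96
ΣP(Jan 2013)·Q(Jan 2013) = 2504.61×4 + 636.39×1 + 334.72×11 + 179.10×21 = 10018.44 + 636.39 + 3681.92 + 3761.1 = 18097.85
Index = 19706.96 / 18097.85 × 100 = 108.8912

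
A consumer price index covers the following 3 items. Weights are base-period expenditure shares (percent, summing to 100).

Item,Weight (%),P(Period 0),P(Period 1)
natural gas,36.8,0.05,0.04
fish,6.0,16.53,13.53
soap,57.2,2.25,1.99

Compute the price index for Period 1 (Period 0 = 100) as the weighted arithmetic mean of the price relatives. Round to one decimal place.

84.9

natural gas: 36.8 × (0.04/0.05) = 36.8 × 0.800000 = 29.4400
fish: 6.0 × (13.53/16.53) = 6.0 × 0.818512 = 4.9111
soap: 57.2 × (1.99/2.25) = 57.2 × 0.884444 = 50.5902
Index = Σ wᵢ·(p₁ᵢ/p₀ᵢ) = 29.4400 + 4.9111 + 50.5902 = 84.9413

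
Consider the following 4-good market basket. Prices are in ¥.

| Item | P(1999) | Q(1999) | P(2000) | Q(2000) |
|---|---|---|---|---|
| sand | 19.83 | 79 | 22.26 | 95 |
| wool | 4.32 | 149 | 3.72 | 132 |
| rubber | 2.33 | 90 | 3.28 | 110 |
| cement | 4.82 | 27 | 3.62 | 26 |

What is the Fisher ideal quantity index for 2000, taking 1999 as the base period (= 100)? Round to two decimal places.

Laspeyres component (base-period weights):
ΣP(1999)Q(2000) = 19.83×95 + 4.32×132 + 2.33×110 + 4.82×26 = 1883.85 + 570.24 + 256.3 + 125.32 = 2835.71
ΣP(1999)Q(1999) = 19.83×79 + 4.32×149 + 2.33×90 + 4.82×27 = 1566.57 + 643.68 + 209.7 + 130.14 = 2550.09
L = 2835.71 / 2550.09 × 100 = 111.2004
Paasche component (current-period weights):
ΣP(2000)Q(2000) = 22.26×95 + 3.72×132 + 3.28×110 + 3.62×26 = 2114.7 + 491.04 + 360.8 + 94.12 = 3060.66
ΣP(2000)Q(1999) = 22.26×79 + 3.72×149 + 3.28×90 + 3.62×27 = 1758.54 + 554.28 + 295.2 + 97.74 = 2705.76
P = 3060.66 / 2705.76 × 100 = 113.1165
Fisher = √(L × P) = √(111.2004 × 113.1165) = 112.1543

112.15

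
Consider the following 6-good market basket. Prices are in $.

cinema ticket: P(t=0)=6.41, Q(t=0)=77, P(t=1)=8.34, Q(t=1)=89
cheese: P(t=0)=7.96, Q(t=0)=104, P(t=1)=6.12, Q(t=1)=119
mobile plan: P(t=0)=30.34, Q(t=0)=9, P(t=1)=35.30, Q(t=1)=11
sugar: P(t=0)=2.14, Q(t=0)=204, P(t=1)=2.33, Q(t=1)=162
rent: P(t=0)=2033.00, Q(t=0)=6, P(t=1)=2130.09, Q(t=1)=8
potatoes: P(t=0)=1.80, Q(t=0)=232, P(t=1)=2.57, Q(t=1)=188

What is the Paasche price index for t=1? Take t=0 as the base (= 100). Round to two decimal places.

Paasche price index uses current-period quantities as weights.
ΣP(t=1)·Q(t=1) = 8.34×89 + 6.12×119 + 35.30×11 + 2.33×162 + 2130.09×8 + 2.57×188 = 742.26 + 728.28 + 388.3 + 377.46 + 17040.72 + 483.16 = 19760.18
ΣP(t=0)·Q(t=1) = 6.41×89 + 7.96×119 + 30.34×11 + 2.14×162 + 2033.00×8 + 1.80×188 = 570.49 + 947.24 + 333.74 + 346.68 + 16264 + 338.4 = 18800.55
Index = 19760.18 / 18800.55 × 100 = 105.1043

105.10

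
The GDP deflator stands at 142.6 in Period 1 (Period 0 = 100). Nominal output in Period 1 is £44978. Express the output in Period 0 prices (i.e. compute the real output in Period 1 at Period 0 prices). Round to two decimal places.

Real = Nominal ÷ (Index/100) = 44978 ÷ (142.6/100)
     = 44978 ÷ 1.426 = 31541.3745

31541.37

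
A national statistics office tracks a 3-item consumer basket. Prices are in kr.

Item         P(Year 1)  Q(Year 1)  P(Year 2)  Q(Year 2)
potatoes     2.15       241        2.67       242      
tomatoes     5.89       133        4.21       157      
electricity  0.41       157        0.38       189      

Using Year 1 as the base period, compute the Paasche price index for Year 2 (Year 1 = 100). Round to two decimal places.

Paasche price index uses current-period quantities as weights.
ΣP(Year 2)·Q(Year 2) = 2.67×242 + 4.21×157 + 0.38×189 = 646.14 + 660.97 + 71.82 = 1378.93
ΣP(Year 1)·Q(Year 2) = 2.15×242 + 5.89×157 + 0.41×189 = 520.3 + 924.73 + 77.49 = 1522.52
Index = 1378.93 / 1522.52 × 100 = 90.5689

90.57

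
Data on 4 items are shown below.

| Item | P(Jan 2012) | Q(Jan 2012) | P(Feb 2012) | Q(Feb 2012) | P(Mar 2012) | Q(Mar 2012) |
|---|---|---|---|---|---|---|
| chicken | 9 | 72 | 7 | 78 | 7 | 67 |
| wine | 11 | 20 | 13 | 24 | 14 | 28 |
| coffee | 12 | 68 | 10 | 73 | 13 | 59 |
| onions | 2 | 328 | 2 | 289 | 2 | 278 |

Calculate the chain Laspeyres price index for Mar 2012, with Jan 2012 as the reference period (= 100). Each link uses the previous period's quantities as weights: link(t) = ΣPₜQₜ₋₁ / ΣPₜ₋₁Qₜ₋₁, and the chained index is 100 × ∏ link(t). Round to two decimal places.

99.81

Link Jan 2012→Feb 2012:
ΣP(Feb 2012)Q(Jan 2012) = 7×72 + 13×20 + 10×68 + 2×328 = 504 + 260 + 680 + 656 = 2100
ΣP(Jan 2012)Q(Jan 2012) = 9×72 + 11×20 + 12×68 + 2×328 = 648 + 220 + 816 + 656 = 2340
link = 2100/2340 = 0.897436
Link Feb 2012→Mar 2012:
ΣP(Mar 2012)Q(Feb 2012) = 7×78 + 14×24 + 13×73 + 2×289 = 546 + 336 + 949 + 578 = 2409
ΣP(Feb 2012)Q(Feb 2012) = 7×78 + 13×24 + 10×73 + 2×289 = 546 + 312 + 730 + 578 = 2166
link = 2409/2166 = 1.112188
Chained index = 100 × 0.897436 × 1.112188 = 99.8118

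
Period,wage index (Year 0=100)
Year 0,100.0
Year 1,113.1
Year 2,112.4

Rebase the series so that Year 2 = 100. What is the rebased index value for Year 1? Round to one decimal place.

Rebased(Year 1) = 113.1 / 112.4 × 100 = 100.6228

100.6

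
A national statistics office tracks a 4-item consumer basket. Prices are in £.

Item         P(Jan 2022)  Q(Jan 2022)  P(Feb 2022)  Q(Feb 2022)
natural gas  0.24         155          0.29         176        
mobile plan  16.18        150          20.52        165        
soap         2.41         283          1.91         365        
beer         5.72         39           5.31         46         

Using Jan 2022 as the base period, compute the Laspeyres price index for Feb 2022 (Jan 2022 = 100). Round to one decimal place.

Laspeyres price index uses base-period quantities as weights.
ΣP(Feb 2022)·Q(Jan 2022) = 0.29×155 + 20.52×150 + 1.91×283 + 5.31×39 = 44.95 + 3078 + 540.53 + 207.09 = 3870.57
ΣP(Jan 2022)·Q(Jan 2022) = 0.24×155 + 16.18×150 + 2.41×283 + 5.72×39 = 37.2 + 2427 + 682.03 + 223.08 = 3369.31
Index = 3870.57 / 3369.31 × 100 = 114.8772

114.9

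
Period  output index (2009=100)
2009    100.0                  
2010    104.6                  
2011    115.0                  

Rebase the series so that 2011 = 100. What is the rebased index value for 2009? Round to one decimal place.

Rebased(2009) = 100.0 / 115.0 × 100 = 86.9565

87.0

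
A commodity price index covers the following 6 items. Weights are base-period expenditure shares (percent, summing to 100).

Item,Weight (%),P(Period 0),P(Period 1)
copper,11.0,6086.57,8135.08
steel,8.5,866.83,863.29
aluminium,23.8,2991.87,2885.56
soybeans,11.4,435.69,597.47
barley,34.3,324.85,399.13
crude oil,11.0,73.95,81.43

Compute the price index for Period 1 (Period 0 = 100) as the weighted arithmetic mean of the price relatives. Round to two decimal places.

copper: 11.0 × (8135.08/6086.57) = 11.0 × 1.336562 = 14.7022
steel: 8.5 × (863.29/866.83) = 8.5 × 0.995916 = 8.4653
aluminium: 23.8 × (2885.56/2991.87) = 23.8 × 0.964467 = 22.9543
soybeans: 11.4 × (597.47/435.69) = 11.4 × 1.371319 = 15.6330
barley: 34.3 × (399.13/324.85) = 34.3 × 1.228659 = 42.1430
crude oil: 11.0 × (81.43/73.95) = 11.0 × 1.101149 = 12.1126
Index = Σ wᵢ·(p₁ᵢ/p₀ᵢ) = 14.7022 + 8.4653 + 22.9543 + 15.6330 + 42.1430 + 12.1126 = 116.0105

116.01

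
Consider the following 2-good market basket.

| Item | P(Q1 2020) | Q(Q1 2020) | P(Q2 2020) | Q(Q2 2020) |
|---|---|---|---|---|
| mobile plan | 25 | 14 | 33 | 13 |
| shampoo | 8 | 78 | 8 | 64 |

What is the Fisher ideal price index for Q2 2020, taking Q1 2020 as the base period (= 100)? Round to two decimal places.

111.96

Laspeyres component (base-period weights):
ΣP(Q2 2020)Q(Q1 2020) = 33×14 + 8×78 = 462 + 624 = 1086
ΣP(Q1 2020)Q(Q1 2020) = 25×14 + 8×78 = 350 + 624 = 974
L = 1086 / 974 × 100 = 111.4990
Paasche component (current-period weights):
ΣP(Q2 2020)Q(Q2 2020) = 33×13 + 8×64 = 429 + 512 = 941
ΣP(Q1 2020)Q(Q2 2020) = 25×13 + 8×64 = 325 + 512 = 837
P = 941 / 837 × 100 = 112.4253
Fisher = √(L × P) = √(111.4990 × 112.4253) = 111.9612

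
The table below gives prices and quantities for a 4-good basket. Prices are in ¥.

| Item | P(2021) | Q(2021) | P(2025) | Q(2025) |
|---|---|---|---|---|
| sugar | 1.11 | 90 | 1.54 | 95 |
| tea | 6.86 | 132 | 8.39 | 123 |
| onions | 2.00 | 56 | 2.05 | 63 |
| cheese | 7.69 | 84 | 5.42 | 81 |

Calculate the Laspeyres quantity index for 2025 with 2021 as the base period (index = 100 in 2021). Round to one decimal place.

Laspeyres quantity index uses base-period prices as weights.
ΣP(2021)·Q(2025) = 1.11×95 + 6.86×123 + 2.00×63 + 7.69×81 = 105.45 + 843.78 + 126 + 622.89 = 1698.12
ΣP(2021)·Q(2021) = 1.11×90 + 6.86×132 + 2.00×56 + 7.69×84 = 99.9 + 905.52 + 112 + 645.96 = 1763.38
Index = 1698.12 / 1763.38 × 100 = 96.2992

96.3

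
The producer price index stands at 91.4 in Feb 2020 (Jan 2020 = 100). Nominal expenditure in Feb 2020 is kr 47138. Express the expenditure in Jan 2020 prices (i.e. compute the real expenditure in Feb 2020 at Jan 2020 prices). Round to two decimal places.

51573.30

Real = Nominal ÷ (Index/100) = 47138 ÷ (91.4/100)
     = 47138 ÷ 0.914 = 51573.3042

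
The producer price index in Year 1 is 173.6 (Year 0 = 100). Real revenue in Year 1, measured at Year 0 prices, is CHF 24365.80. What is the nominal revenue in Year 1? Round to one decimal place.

42299.0

Nominal = Real × (Index/100) = 24365.80 × (173.6/100)
        = 24365.80 × 1.736 = 42299.0288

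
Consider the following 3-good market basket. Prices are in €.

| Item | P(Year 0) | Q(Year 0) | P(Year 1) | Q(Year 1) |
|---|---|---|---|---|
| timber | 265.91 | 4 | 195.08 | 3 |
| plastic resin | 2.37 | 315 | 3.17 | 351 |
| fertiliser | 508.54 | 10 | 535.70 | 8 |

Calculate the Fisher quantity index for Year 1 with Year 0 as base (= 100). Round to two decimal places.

Laspeyres component (base-period weights):
ΣP(Year 0)Q(Year 1) = 265.91×3 + 2.37×351 + 508.54×8 = 797.73 + 831.87 + 4068.32 = 5697.92
ΣP(Year 0)Q(Year 0) = 265.91×4 + 2.37×315 + 508.54×10 = 1063.64 + 746.55 + 5085.4 = 6895.59
L = 5697.92 / 6895.59 × 100 = 82.6314
Paasche component (current-period weights):
ΣP(Year 1)Q(Year 1) = 195.08×3 + 3.17×351 + 535.70×8 = 585.24 + 1112.67 + 4285.6 = 5983.51
ΣP(Year 1)Q(Year 0) = 195.08×4 + 3.17×315 + 535.70×10 = 780.32 + 998.55 + 5357 = 7135.87
P = 5983.51 / 7135.87 × 100 = 83.8512
Fisher = √(L × P) = √(82.6314 × 83.8512) = 83.2390

83.24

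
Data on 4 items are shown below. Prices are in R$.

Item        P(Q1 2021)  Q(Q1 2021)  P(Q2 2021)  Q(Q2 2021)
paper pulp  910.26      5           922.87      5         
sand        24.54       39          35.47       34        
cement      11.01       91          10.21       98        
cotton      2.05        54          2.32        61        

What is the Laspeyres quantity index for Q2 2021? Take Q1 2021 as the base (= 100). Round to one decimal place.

Laspeyres quantity index uses base-period prices as weights.
ΣP(Q1 2021)·Q(Q2 2021) = 910.26×5 + 24.54×34 + 11.01×98 + 2.05×61 = 4551.3 + 834.36 + 1078.98 + 125.05 = 6589.69
ΣP(Q1 2021)·Q(Q1 2021) = 910.26×5 + 24.54×39 + 11.01×91 + 2.05×54 = 4551.3 + 957.06 + 1001.91 + 110.7 = 6620.97
Index = 6589.69 / 6620.97 × 100 = 99.5276

99.5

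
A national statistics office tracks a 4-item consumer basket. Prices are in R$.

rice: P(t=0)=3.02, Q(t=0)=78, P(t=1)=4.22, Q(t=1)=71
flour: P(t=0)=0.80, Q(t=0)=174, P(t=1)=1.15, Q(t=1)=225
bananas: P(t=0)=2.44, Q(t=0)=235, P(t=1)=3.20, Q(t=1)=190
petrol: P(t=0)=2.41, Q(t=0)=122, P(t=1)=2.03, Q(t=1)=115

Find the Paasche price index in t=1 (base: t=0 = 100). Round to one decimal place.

Paasche price index uses current-period quantities as weights.
ΣP(t=1)·Q(t=1) = 4.22×71 + 1.15×225 + 3.20×190 + 2.03×115 = 299.62 + 258.75 + 608 + 233.45 = 1399.82
ΣP(t=0)·Q(t=1) = 3.02×71 + 0.80×225 + 2.44×190 + 2.41×115 = 214.42 + 180 + 463.6 + 277.15 = 1135.17
Index = 1399.82 / 1135.17 × 100 = 123.3137

123.3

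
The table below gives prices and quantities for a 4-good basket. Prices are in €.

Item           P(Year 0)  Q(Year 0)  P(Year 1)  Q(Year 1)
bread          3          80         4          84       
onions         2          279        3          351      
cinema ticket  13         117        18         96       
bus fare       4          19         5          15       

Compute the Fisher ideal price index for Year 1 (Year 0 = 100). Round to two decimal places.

Laspeyres component (base-period weights):
ΣP(Year 1)Q(Year 0) = 4×80 + 3×279 + 18×117 + 5×19 = 320 + 837 + 2106 + 95 = 3358
ΣP(Year 0)Q(Year 0) = 3×80 + 2×279 + 13×117 + 4×19 = 240 + 558 + 1521 + 76 = 2395
L = 3358 / 2395 × 100 = 140.2088
Paasche component (current-period weights):
ΣP(Year 1)Q(Year 1) = 4×84 + 3×351 + 18×96 + 5×15 = 336 + 1053 + 1728 + 75 = 3192
ΣP(Year 0)Q(Year 1) = 3×84 + 2×351 + 13×96 + 4×15 = 252 + 702 + 1248 + 60 = 2262
P = 3192 / 2262 × 100 = 141.1141
Fisher = √(L × P) = √(140.2088 × 141.1141) = 140.6607

140.66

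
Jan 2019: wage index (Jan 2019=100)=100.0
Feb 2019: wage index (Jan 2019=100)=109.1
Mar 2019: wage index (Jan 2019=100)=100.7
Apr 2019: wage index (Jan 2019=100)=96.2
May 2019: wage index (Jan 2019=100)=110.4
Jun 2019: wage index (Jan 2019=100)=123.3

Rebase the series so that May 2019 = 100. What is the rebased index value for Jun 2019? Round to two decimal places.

Rebased(Jun 2019) = 123.3 / 110.4 × 100 = 111.6848

111.68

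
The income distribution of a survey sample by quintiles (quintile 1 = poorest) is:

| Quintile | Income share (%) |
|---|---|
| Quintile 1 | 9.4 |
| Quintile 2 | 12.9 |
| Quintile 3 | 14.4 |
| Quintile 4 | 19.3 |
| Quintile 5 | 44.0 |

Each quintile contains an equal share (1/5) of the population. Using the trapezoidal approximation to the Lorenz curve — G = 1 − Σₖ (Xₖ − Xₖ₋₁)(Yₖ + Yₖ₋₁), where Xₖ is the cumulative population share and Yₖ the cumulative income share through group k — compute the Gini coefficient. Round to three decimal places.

Cumulative income shares Yₖ: 0.0940, 0.2230, 0.3670, 0.5600, 1.0000
Σ (Xₖ−Xₖ₋₁)(Yₖ+Yₖ₋₁) = (1/5)(0.0940+0.0000) + (1/5)(0.2230+0.0940) + (1/5)(0.3670+0.2230) + (1/5)(0.5600+0.3670) + (1/5)(1.0000+0.5600)
  = 0.0188 + 0.0634 + 0.1180 + 0.1854 + 0.3120 = 0.6976
G = 1 − 0.6976 = 0.3024

0.302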